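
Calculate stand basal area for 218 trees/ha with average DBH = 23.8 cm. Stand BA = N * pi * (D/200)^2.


(D/200)^2 = (23.8/200)^2 = 0.119^2 = 0.014161
Individual BA = 3.141593 * 0.014161 = 0.0444881 m^2
Stand BA = 218 * 0.0444881 = 9.69841 ≈ 9.70 m^2/ha

9.70 m^2/ha


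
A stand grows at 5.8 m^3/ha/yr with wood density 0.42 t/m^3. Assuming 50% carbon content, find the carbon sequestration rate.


C = 5.8 * 0.42 * 0.5 = 1.218 ≈ 1.22 t C/ha/yr

1.22 t C/ha/yr


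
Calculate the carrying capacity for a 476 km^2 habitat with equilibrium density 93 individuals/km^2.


K = 93 * 476 = 44268 individuals

44268 individuals


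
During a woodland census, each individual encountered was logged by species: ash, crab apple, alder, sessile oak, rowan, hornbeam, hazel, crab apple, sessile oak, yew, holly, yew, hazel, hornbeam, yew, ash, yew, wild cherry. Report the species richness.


Total individuals logged = 18
Distinct species (count of individuals): ash (2), crab apple (2), alder (1), sessile oak (2), rowan (1), hornbeam (2), hazel (2), yew (4), holly (1), wild cherry (1)
Species richness = number of distinct species = 10

10


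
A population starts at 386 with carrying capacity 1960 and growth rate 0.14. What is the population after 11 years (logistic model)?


(K - N0)/N0 = (1960 - 386)/386 = 1574/386 = 4.07772
r*t = 0.14 * 11 = 1.54; exp(-1.54) = 0.214381
4.07772 * 0.214381 = 0.874186
1 + 0.874186 = 1.87419
N = 1960 / 1.87419 = 1045.79 ≈ 1046

1046


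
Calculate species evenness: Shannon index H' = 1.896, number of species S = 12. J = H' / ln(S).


ln(12) = 2.48491
J = H' / ln(S) = 1.896 / 2.48491 = 0.763006 ≈ 0.7630

0.7630


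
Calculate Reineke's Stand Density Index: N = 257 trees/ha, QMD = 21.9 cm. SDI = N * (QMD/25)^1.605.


QMD/25 = 21.9/25 = 0.876
(0.876)^1.605 = exp(1.605 * ln(0.876)) = exp(1.605 * (-0.132389)) = exp(-0.212484) = 0.808573
SDI = 257 * 0.808573 = 207.803 ≈ 208

208


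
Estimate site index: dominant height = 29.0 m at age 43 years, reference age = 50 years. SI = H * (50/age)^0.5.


50/43 = 1.16279
(1.16279)^0.5 = 1.07833
SI = 29.0 * 1.07833 = 31.2716 ≈ 31.3 m

31.3 m


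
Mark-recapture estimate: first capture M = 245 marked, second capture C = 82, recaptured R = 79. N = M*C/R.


N = M * C / R = 245 * 82 / 79 = 20090 / 79 = 254.30 ≈ 254

254 individuals


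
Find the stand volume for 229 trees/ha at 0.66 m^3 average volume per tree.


V_stand = 229 * 0.66 = 151.14 ≈ 151.1 m^3/ha

151.1 m^3/ha


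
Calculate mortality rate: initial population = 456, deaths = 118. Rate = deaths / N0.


Mortality rate = 118 / 456 = 0.258772 ≈ 0.2588

0.2588


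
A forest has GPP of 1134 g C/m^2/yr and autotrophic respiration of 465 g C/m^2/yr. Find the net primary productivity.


NPP = GPP - Ra = 1134 - 465 = 669 g C/m^2/yr

669 g C/m^2/yr


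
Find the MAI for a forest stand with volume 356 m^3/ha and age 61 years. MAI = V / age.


MAI = 356 / 61 = 5.8361 ≈ 5.84 m^3/ha/yr

5.84 m^3/ha/yr


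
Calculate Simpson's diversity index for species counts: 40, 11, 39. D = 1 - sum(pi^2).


Total N = 40 + 11 + 39 = 90
Per-species terms:
  p = 40/90 = 0.444444; p^2 = 0.444444^2 = 0.197530
  p = 11/90 = 0.122222; p^2 = 0.122222^2 = 0.014938
  p = 39/90 = 0.433333; p^2 = 0.433333^2 = 0.187777
sum(p^2) = 0.197530 + 0.014938 + 0.187777 = 0.400245
D = 1 - 0.400245 = 0.599755 ≈ 0.5998

0.5998


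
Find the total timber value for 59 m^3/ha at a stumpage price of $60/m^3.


Value = 59 * 60 = $3540/ha

$3540/ha


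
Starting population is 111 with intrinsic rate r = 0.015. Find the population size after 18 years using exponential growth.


r*t = 0.015 * 18 = 0.27
exp(0.27) = 1.30996
N = 111 * 1.30996 = 145.406 ≈ 145

145


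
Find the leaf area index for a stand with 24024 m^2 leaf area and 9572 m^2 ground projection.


LAI = 24024 / 9572 = 2.5098 ≈ 2.51

2.51


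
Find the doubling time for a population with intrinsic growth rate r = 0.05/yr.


td = ln(2) / 0.05 = 0.693147 / 0.05 = 13.8629 ≈ 13.9 years

13.9 years


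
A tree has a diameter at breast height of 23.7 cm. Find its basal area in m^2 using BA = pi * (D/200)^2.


D/200 = 23.7/200 = 0.1185 m
(D/200)^2 = 0.1185^2 = 0.01404225
BA = 3.141593 * 0.01404225 = 0.0441150 ≈ 0.0441 m^2

0.0441 m^2


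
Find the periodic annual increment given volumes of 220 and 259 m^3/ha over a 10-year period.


PAI = (V2 - V1) / period = (259 - 220) / 10 = 39 / 10 = 3.90 m^3/ha/yr

3.90 m^3/ha/yr


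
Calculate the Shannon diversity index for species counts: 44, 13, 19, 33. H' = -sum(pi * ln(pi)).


Total N = 44 + 13 + 19 + 33 = 109
Per-species terms:
  p = 44/109 = 0.403670; ln(p) = -0.907158; p*ln(p) = 0.403670 * (-0.907158) = -0.366192
  p = 13/109 = 0.119266; ln(p) = -2.126399; p*ln(p) = 0.119266 * (-2.126399) = -0.253607
  p = 19/109 = 0.174312; ln(p) = -1.746908; p*ln(p) = 0.174312 * (-1.746908) = -0.304507
  p = 33/109 = 0.302752; ln(p) = -1.194841; p*ln(p) = 0.302752 * (-1.194841) = -0.361741
sum(p*ln(p)) = (-0.366192) + (-0.253607) + (-0.304507) + (-0.361741) = -1.286047
H' = -(-1.286047) = 1.286047 ≈ 1.2860

1.2860


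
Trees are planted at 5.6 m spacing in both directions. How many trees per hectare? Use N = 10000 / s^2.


N = 10000 / 5.6^2 = 10000 / 31.36 = 318.878 ≈ 319 trees/ha

319 trees/ha


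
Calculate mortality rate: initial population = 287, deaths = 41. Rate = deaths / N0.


Mortality rate = 41 / 287 = 0.142857 ≈ 0.1429

0.1429


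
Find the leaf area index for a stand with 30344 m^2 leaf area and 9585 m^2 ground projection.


LAI = 30344 / 9585 = 3.1658 ≈ 3.17

3.17


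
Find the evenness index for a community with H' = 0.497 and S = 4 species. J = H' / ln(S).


ln(4) = 1.38629
J = H' / ln(S) = 0.497 / 1.38629 = 0.358511 ≈ 0.3585

0.3585


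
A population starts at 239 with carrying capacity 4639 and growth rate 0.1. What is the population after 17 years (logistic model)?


(K - N0)/N0 = (4639 - 239)/239 = 4400/239 = 18.4100
r*t = 0.1 * 17 = 1.7; exp(-1.7) = 0.182684
18.4100 * 0.182684 = 3.36321
1 + 3.36321 = 4.36321
N = 4639 / 4.36321 = 1063.21 ≈ 1063

1063


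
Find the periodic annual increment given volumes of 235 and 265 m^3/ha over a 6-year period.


PAI = (V2 - V1) / period = (265 - 235) / 6 = 30 / 6 = 5.00 m^3/ha/yr

5.00 m^3/ha/yr


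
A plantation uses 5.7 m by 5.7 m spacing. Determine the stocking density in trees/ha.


N = 10000 / 5.7^2 = 10000 / 32.49 = 307.787 ≈ 308 trees/ha

308 trees/ha


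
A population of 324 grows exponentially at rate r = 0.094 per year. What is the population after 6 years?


r*t = 0.094 * 6 = 0.564
exp(0.564) = 1.75769
N = 324 * 1.75769 = 569.492 ≈ 569

569


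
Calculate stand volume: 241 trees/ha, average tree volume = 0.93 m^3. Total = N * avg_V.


V_stand = 241 * 0.93 = 224.13 ≈ 224.1 m^3/ha

224.1 m^3/ha


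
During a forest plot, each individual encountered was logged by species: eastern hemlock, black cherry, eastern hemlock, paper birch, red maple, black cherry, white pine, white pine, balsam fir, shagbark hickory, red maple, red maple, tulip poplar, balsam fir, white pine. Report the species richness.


Total individuals logged = 15
Distinct species (count of individuals): eastern hemlock (2), black cherry (2), paper birch (1), red maple (3), white pine (3), balsam fir (2), shagbark hickory (1), tulip poplar (1)
Species richness = number of distinct species = 8

8


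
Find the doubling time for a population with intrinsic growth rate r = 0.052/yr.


td = ln(2) / 0.052 = 0.693147 / 0.052 = 13.3298 ≈ 13.3 years

13.3 years


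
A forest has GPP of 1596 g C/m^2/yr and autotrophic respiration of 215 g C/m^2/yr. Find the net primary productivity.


NPP = GPP - Ra = 1596 - 215 = 1381 g C/m^2/yr

1381 g C/m^2/yr


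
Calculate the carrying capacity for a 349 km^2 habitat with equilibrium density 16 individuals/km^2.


K = 16 * 349 = 5584 individuals

5584 individuals


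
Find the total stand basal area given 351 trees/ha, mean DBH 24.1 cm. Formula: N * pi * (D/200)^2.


(D/200)^2 = (24.1/200)^2 = 0.1205^2 = 0.01452025
Individual BA = 3.141593 * 0.01452025 = 0.0456167 m^2
Stand BA = 351 * 0.0456167 = 16.0115 ≈ 16.01 m^2/ha

16.01 m^2/ha


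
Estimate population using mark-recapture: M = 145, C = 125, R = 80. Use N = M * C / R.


N = M * C / R = 145 * 125 / 80 = 18125 / 80 = 226.56 ≈ 227

227 individuals


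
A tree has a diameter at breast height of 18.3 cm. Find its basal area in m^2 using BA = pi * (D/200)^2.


D/200 = 18.3/200 = 0.0915 m
(D/200)^2 = 0.0915^2 = 0.00837225
BA = 3.141593 * 0.00837225 = 0.0263022 ≈ 0.0263 m^2

0.0263 m^2


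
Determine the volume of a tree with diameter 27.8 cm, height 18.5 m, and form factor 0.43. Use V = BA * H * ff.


(D/200)^2 = (27.8/200)^2 = 0.139^2 = 0.019321
BA = 3.141593 * 0.019321 = 0.0606987 m^2
V = 0.0606987 * 18.5 * 0.43 = 0.482858 ≈ 0.483 m^3

0.483 m^3


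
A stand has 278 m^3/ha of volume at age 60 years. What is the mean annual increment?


MAI = 278 / 60 = 4.6333 ≈ 4.63 m^3/ha/yr

4.63 m^3/ha/yr


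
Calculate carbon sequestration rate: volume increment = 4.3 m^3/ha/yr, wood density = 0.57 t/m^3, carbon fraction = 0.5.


C = 4.3 * 0.57 * 0.5 = 1.2255 ≈ 1.23 t C/ha/yr

1.23 t C/ha/yr


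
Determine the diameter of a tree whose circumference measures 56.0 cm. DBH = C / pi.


DBH = C / pi = 56.0 / 3.141593 = 17.8254 ≈ 17.83 cm

17.83 cm


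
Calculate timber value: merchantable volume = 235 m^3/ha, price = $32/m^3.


Value = 235 * 32 = $7520/ha

$7520/ha


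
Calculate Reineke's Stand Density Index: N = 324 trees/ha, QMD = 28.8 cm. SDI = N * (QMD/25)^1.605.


QMD/25 = 28.8/25 = 1.152
(1.152)^1.605 = exp(1.605 * ln(1.152)) = exp(1.605 * 0.141500) = exp(0.227108) = 1.25497
SDI = 324 * 1.25497 = 406.610 ≈ 407

407


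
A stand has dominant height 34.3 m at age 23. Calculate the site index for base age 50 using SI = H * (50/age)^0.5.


50/23 = 2.17391
(2.17391)^0.5 = 1.47442
SI = 34.3 * 1.47442 = 50.5726 ≈ 50.6 m

50.6 m


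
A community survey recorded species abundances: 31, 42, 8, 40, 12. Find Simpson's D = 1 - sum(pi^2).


Total N = 31 + 42 + 8 + 40 + 12 = 133
Per-species terms:
  p = 31/133 = 0.233083; p^2 = 0.233083^2 = 0.054328
  p = 42/133 = 0.315789; p^2 = 0.315789^2 = 0.099723
  p = 8/133 = 0.060150; p^2 = 0.060150^2 = 0.003618
  p = 40/133 = 0.300752; p^2 = 0.300752^2 = 0.090452
  p = 12/133 = 0.090226; p^2 = 0.090226^2 = 0.008141
sum(p^2) = 0.054328 + 0.099723 + 0.003618 + 0.090452 + 0.008141 = 0.256262
D = 1 - 0.256262 = 0.743738 ≈ 0.7437

0.7437


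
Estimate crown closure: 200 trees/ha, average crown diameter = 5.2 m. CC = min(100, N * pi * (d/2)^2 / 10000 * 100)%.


(d/2)^2 = (5.2/2)^2 = 2.6^2 = 6.76
Crown area = 3.141593 * 6.76 = 21.2372 m^2
N * area / 10000 * 100 = 200 * 21.2372 / 10000 * 100 = 42.4744
CC = min(100, 42.4744) = 42.4744 ≈ 42.5%

42.5%


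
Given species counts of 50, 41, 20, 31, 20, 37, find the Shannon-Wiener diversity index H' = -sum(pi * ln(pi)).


Total N = 50 + 41 + 20 + 31 + 20 + 37 = 199
Per-species terms:
  p = 50/199 = 0.251256; ln(p) = -1.381283; p*ln(p) = 0.251256 * (-1.381283) = -0.347056
  p = 41/199 = 0.206030; ln(p) = -1.579733; p*ln(p) = 0.206030 * (-1.579733) = -0.325472
  p = 20/199 = 0.100503; ln(p) = -2.297568; p*ln(p) = 0.100503 * (-2.297568) = -0.230912
  p = 31/199 = 0.155779; ln(p) = -1.859317; p*ln(p) = 0.155779 * (-1.859317) = -0.289643
  p = 20/199 = 0.100503; ln(p) = -2.297568; p*ln(p) = 0.100503 * (-2.297568) = -0.230912
  p = 37/199 = 0.185930; ln(p) = -1.682385; p*ln(p) = 0.185930 * (-1.682385) = -0.312806
sum(p*ln(p)) = (-0.347056) + (-0.325472) + (-0.230912) + (-0.289643) + (-0.230912) + (-0.312806) = -1.736801
H' = -(-1.736801) = 1.736801 ≈ 1.7368

1.7368


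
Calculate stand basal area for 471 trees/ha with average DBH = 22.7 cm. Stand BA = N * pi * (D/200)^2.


(D/200)^2 = (22.7/200)^2 = 0.1135^2 = 0.01288225
Individual BA = 3.141593 * 0.01288225 = 0.0404708 m^2
Stand BA = 471 * 0.0404708 = 19.0617 ≈ 19.06 m^2/ha

19.06 m^2/ha


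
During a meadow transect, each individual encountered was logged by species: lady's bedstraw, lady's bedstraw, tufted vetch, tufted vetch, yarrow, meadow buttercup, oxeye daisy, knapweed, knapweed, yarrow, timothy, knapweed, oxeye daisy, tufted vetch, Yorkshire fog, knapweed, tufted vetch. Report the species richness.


Total individuals logged = 17
Distinct species (count of individuals): lady's bedstraw (2), tufted vetch (4), yarrow (2), meadow buttercup (1), oxeye daisy (2), knapweed (4), timothy (1), Yorkshire fog (1)
Species richness = number of distinct species = 8

8


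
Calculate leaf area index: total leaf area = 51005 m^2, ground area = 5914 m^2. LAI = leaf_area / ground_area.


LAI = 51005 / 5914 = 8.6245 ≈ 8.62

8.62


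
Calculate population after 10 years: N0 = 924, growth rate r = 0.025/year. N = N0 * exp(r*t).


r*t = 0.025 * 10 = 0.25
exp(0.25) = 1.28403
N = 924 * 1.28403 = 1186.44 ≈ 1186

1186


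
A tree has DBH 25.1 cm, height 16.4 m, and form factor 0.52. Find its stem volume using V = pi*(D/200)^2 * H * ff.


(D/200)^2 = (25.1/200)^2 = 0.1255^2 = 0.01575025
BA = 3.141593 * 0.01575025 = 0.0494809 m^2
V = 0.0494809 * 16.4 * 0.52 = 0.421973 ≈ 0.422 m^3

0.422 m^3


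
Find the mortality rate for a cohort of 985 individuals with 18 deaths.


Mortality rate = 18 / 985 = 0.018274 ≈ 0.0183

0.0183


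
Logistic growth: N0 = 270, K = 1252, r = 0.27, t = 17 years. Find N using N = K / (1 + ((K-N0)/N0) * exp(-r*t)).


(K - N0)/N0 = (1252 - 270)/270 = 982/270 = 3.63704
r*t = 0.27 * 17 = 4.59; exp(-4.59) = 0.0101529
3.63704 * 0.0101529 = 0.0369265
1 + 0.0369265 = 1.03693
N = 1252 / 1.03693 = 1207.41 ≈ 1207

1207


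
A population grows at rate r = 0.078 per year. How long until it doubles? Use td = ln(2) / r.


td = ln(2) / 0.078 = 0.693147 / 0.078 = 8.88650 ≈ 8.9 years

8.9 years


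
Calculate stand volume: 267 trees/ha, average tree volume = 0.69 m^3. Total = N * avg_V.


V_stand = 267 * 0.69 = 184.23 ≈ 184.2 m^3/ha

184.2 m^3/ha


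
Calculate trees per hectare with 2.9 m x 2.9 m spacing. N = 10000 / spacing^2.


N = 10000 / 2.9^2 = 10000 / 8.41 = 1189.06 ≈ 1189 trees/ha

1189 trees/ha


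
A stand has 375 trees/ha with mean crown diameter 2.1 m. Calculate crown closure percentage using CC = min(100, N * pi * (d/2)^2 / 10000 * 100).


(d/2)^2 = (2.1/2)^2 = 1.05^2 = 1.1025
Crown area = 3.141593 * 1.1025 = 3.46361 m^2
N * area / 10000 * 100 = 375 * 3.46361 / 10000 * 100 = 12.9885
CC = min(100, 12.9885) = 12.9885 ≈ 13.0%

13.0%


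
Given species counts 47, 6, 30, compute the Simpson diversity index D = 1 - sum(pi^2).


Total N = 47 + 6 + 30 = 83
Per-species terms:
  p = 47/83 = 0.566265; p^2 = 0.566265^2 = 0.320656
  p = 6/83 = 0.072289; p^2 = 0.072289^2 = 0.005226
  p = 30/83 = 0.361446; p^2 = 0.361446^2 = 0.130643
sum(p^2) = 0.320656 + 0.005226 + 0.130643 = 0.456525
D = 1 - 0.456525 = 0.543475 ≈ 0.5435

0.5435


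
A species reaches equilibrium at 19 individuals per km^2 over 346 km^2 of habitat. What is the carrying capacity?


K = 19 * 346 = 6574 individuals

6574 individuals


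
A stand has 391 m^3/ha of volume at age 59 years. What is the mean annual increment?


MAI = 391 / 59 = 6.6271 ≈ 6.63 m^3/ha/yr

6.63 m^3/ha/yr


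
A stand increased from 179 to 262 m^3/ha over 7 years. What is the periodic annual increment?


PAI = (V2 - V1) / period = (262 - 179) / 7 = 83 / 7 = 11.8571 ≈ 11.86 m^3/ha/yr

11.86 m^3/ha/yr


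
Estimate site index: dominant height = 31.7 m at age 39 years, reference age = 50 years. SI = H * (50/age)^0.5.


50/39 = 1.28205
(1.28205)^0.5 = 1.13228
SI = 31.7 * 1.13228 = 35.8933 ≈ 35.9 m

35.9 m


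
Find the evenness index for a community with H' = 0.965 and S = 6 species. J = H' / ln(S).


ln(6) = 1.79176
J = H' / ln(S) = 0.965 / 1.79176 = 0.538577 ≈ 0.5386

0.5386


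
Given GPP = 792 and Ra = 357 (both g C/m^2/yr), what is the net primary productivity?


NPP = GPP - Ra = 792 - 357 = 435 g C/m^2/yr

435 g C/m^2/yr


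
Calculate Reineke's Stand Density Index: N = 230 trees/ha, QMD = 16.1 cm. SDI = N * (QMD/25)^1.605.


QMD/25 = 16.1/25 = 0.644
(0.644)^1.605 = exp(1.605 * ln(0.644)) = exp(1.605 * (-0.440057)) = exp(-0.706291) = 0.493471
SDI = 230 * 0.493471 = 113.498 ≈ 113

113


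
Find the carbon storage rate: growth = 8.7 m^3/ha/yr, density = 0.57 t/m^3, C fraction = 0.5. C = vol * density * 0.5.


C = 8.7 * 0.57 * 0.5 = 2.4795 ≈ 2.48 t C/ha/yr

2.48 t C/ha/yr


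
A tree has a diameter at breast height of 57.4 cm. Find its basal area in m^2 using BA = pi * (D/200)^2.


D/200 = 57.4/200 = 0.287 m
(D/200)^2 = 0.287^2 = 0.082369
BA = 3.141593 * 0.082369 = 0.258770 ≈ 0.2588 m^2

0.2588 m^2


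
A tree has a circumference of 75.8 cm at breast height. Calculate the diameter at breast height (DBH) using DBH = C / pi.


DBH = C / pi = 75.8 / 3.141593 = 24.1279 ≈ 24.13 cm

24.13 cm


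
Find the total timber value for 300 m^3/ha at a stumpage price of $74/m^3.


Value = 300 * 74 = $22200/ha

$22200/ha


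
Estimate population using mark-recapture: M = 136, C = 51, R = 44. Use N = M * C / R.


N = M * C / R = 136 * 51 / 44 = 6936 / 44 = 157.64 ≈ 158

158 individuals


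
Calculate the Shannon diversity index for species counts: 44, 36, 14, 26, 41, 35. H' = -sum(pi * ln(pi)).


Total N = 44 + 36 + 14 + 26 + 41 + 35 = 196
Per-species terms:
  p = 44/196 = 0.224490; ln(p) = -1.493924; p*ln(p) = 0.224490 * (-1.493924) = -0.335371
  p = 36/196 = 0.183673; ln(p) = -1.694598; p*ln(p) = 0.183673 * (-1.694598) = -0.311252
  p = 14/196 = 0.071429; ln(p) = -2.639051; p*ln(p) = 0.071429 * (-2.639051) = -0.188505
  p = 26/196 = 0.132653; ln(p) = -2.020019; p*ln(p) = 0.132653 * (-2.020019) = -0.267962
  p = 41/196 = 0.209184; ln(p) = -1.564541; p*ln(p) = 0.209184 * (-1.564541) = -0.327277
  p = 35/196 = 0.178571; ln(p) = -1.722769; p*ln(p) = 0.178571 * (-1.722769) = -0.307637
sum(p*ln(p)) = (-0.335371) + (-0.311252) + (-0.188505) + (-0.267962) + (-0.327277) + (-0.307637) = -1.738004
H' = -(-1.738004) = 1.738004 ≈ 1.7380

1.7380


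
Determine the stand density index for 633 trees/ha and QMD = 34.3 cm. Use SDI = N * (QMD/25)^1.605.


QMD/25 = 34.3/25 = 1.372
(1.372)^1.605 = exp(1.605 * ln(1.372)) = exp(1.605 * 0.316270) = exp(0.507613) = 1.66132
SDI = 633 * 1.66132 = 1051.62 ≈ 1052

1052


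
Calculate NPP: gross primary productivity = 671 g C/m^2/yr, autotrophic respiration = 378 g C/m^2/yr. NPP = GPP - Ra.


NPP = GPP - Ra = 671 - 378 = 293 g C/m^2/yr

293 g C/m^2/yr


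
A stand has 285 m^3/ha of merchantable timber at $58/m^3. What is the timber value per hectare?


Value = 285 * 58 = $16530/ha

$16530/ha


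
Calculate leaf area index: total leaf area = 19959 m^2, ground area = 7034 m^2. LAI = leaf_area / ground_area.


LAI = 19959 / 7034 = 2.8375 ≈ 2.84

2.84


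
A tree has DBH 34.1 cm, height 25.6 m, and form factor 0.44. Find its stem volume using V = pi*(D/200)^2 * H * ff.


(D/200)^2 = (34.1/200)^2 = 0.1705^2 = 0.02907025
BA = 3.141593 * 0.02907025 = 0.0913269 m^2
V = 0.0913269 * 25.6 * 0.44 = 1.02871 ≈ 1.029 m^3

1.029 m^3


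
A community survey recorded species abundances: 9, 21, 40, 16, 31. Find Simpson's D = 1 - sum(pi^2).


Total N = 9 + 21 + 40 + 16 + 31 = 117
Per-species terms:
  p = 9/117 = 0.076923; p^2 = 0.076923^2 = 0.005917
  p = 21/117 = 0.179487; p^2 = 0.179487^2 = 0.032216
  p = 40/117 = 0.341880; p^2 = 0.341880^2 = 0.116882
  p = 16/117 = 0.136752; p^2 = 0.136752^2 = 0.018701
  p = 31/117 = 0.264957; p^2 = 0.264957^2 = 0.070202
sum(p^2) = 0.005917 + 0.032216 + 0.116882 + 0.018701 + 0.070202 = 0.243918
D = 1 - 0.243918 = 0.756082 ≈ 0.7561

0.7561


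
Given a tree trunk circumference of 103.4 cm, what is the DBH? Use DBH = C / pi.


DBH = C / pi = 103.4 / 3.141593 = 32.9132 ≈ 32.91 cm

32.91 cm


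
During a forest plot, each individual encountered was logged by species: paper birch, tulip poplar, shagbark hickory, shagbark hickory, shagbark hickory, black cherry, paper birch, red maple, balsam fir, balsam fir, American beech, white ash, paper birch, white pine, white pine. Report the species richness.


Total individuals logged = 15
Distinct species (count of individuals): paper birch (3), tulip poplar (1), shagbark hickory (3), black cherry (1), red maple (1), balsam fir (2), American beech (1), white ash (1), white pine (2)
Species richness = number of distinct species = 9

9


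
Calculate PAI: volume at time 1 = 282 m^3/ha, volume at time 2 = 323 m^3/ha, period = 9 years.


PAI = (V2 - V1) / period = (323 - 282) / 9 = 41 / 9 = 4.5556 ≈ 4.56 m^3/ha/yr

4.56 m^3/ha/yr


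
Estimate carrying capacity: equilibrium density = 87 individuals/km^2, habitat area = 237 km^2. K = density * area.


K = 87 * 237 = 20619 individuals

20619 individuals


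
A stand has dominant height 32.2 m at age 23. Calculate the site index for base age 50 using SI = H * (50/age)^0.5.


50/23 = 2.17391
(2.17391)^0.5 = 1.47442
SI = 32.2 * 1.47442 = 47.4763 ≈ 47.5 m

47.5 m


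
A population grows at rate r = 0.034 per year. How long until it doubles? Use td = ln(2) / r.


td = ln(2) / 0.034 = 0.693147 / 0.034 = 20.3867 ≈ 20.4 years

20.4 years


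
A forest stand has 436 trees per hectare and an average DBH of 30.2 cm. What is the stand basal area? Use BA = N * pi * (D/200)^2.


(D/200)^2 = (30.2/200)^2 = 0.151^2 = 0.022801
Individual BA = 3.141593 * 0.022801 = 0.0716315 m^2
Stand BA = 436 * 0.0716315 = 31.2313 ≈ 31.23 m^2/ha

31.23 m^2/ha


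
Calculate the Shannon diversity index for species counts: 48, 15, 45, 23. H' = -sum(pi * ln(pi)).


Total N = 48 + 15 + 45 + 23 = 131
Per-species terms:
  p = 48/131 = 0.366412; ln(p) = -1.003997; p*ln(p) = 0.366412 * (-1.003997) = -0.367877
  p = 15/131 = 0.114504; ln(p) = -2.167146; p*ln(p) = 0.114504 * (-2.167146) = -0.248147
  p = 45/131 = 0.343511; ln(p) = -1.068536; p*ln(p) = 0.343511 * (-1.068536) = -0.367054
  p = 23/131 = 0.175573; ln(p) = -1.739700; p*ln(p) = 0.175573 * (-1.739700) = -0.305444
sum(p*ln(p)) = (-0.367877) + (-0.248147) + (-0.367054) + (-0.305444) = -1.288522
H' = -(-1.288522) = 1.288522 ≈ 1.2885

1.2885


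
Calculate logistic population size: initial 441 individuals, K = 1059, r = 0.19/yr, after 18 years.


(K - N0)/N0 = (1059 - 441)/441 = 618/441 = 1.40136
r*t = 0.19 * 18 = 3.42; exp(-3.42) = 0.0327124
1.40136 * 0.0327124 = 0.0458418
1 + 0.0458418 = 1.04584
N = 1059 / 1.04584 = 1012.58 ≈ 1013

1013


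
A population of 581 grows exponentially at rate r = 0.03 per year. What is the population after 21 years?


r*t = 0.03 * 21 = 0.63
exp(0.63) = 1.87761
N = 581 * 1.87761 = 1090.89 ≈ 1091

1091


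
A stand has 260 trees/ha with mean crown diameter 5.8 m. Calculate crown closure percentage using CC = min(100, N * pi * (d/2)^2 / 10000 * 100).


(d/2)^2 = (5.8/2)^2 = 2.9^2 = 8.41
Crown area = 3.141593 * 8.41 = 26.4208 m^2
N * area / 10000 * 100 = 260 * 26.4208 / 10000 * 100 = 68.6941
CC = min(100, 68.6941) = 68.6941 ≈ 68.7%

68.7%


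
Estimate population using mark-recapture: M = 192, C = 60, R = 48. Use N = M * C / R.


N = M * C / R = 192 * 60 / 48 = 11520 / 48 = 240

240 individuals


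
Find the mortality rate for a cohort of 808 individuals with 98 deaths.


Mortality rate = 98 / 808 = 0.121287 ≈ 0.1213

0.1213


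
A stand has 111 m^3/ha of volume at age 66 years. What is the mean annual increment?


MAI = 111 / 66 = 1.6818 ≈ 1.68 m^3/ha/yr

1.68 m^3/ha/yr


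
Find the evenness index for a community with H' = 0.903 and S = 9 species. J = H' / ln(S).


ln(9) = 2.19722
J = H' / ln(S) = 0.903 / 2.19722 = 0.410974 ≈ 0.4110

0.4110


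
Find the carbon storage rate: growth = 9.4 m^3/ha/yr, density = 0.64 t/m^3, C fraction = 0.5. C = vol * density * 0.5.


C = 9.4 * 0.64 * 0.5 = 3.008 ≈ 3.01 t C/ha/yr

3.01 t C/ha/yr


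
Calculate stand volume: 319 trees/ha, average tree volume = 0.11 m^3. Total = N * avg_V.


V_stand = 319 * 0.11 = 35.09 ≈ 35.1 m^3/ha

35.1 m^3/ha


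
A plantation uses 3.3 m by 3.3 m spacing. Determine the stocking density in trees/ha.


N = 10000 / 3.3^2 = 10000 / 10.89 = 918.274 ≈ 918 trees/ha

918 trees/ha


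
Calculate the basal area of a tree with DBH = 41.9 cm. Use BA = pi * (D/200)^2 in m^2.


D/200 = 41.9/200 = 0.2095 m
(D/200)^2 = 0.2095^2 = 0.04389025
BA = 3.141593 * 0.04389025 = 0.137885 ≈ 0.1379 m^2

0.1379 m^2


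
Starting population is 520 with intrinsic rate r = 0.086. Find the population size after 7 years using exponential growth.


r*t = 0.086 * 7 = 0.602
exp(0.602) = 1.82577
N = 520 * 1.82577 = 949.400 ≈ 949

949


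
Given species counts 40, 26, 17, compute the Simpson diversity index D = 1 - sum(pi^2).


Total N = 40 + 26 + 17 = 83
Per-species terms:
  p = 40/83 = 0.481928; p^2 = 0.481928^2 = 0.232255
  p = 26/83 = 0.313253; p^2 = 0.313253^2 = 0.098127
  p = 17/83 = 0.204819; p^2 = 0.204819^2 = 0.041951
sum(p^2) = 0.232255 + 0.098127 + 0.041951 = 0.372333
D = 1 - 0.372333 = 0.627667 ≈ 0.6277

0.6277


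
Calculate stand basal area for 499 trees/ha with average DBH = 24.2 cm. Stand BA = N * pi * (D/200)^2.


(D/200)^2 = (24.2/200)^2 = 0.121^2 = 0.014641
Individual BA = 3.141593 * 0.014641 = 0.0459961 m^2
Stand BA = 499 * 0.0459961 = 22.9521 ≈ 22.95 m^2/ha

22.95 m^2/ha


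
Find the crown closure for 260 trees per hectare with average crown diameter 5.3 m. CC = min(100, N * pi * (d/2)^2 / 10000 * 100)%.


(d/2)^2 = (5.3/2)^2 = 2.65^2 = 7.0225
Crown area = 3.141593 * 7.0225 = 22.0618 m^2
N * area / 10000 * 100 = 260 * 22.0618 / 10000 * 100 = 57.3607
CC = min(100, 57.3607) = 57.3607 ≈ 57.4%

57.4%


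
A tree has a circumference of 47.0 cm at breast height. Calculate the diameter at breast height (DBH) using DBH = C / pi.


DBH = C / pi = 47.0 / 3.141593 = 14.9606 ≈ 14.96 cm

14.96 cm


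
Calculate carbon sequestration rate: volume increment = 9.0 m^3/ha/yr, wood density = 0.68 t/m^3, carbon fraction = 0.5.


C = 9.0 * 0.68 * 0.5 = 3.06 t C/ha/yr

3.06 t C/ha/yr


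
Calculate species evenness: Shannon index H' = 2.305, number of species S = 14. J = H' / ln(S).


ln(14) = 2.63906
J = H' / ln(S) = 2.305 / 2.63906 = 0.873417 ≈ 0.8734

0.8734


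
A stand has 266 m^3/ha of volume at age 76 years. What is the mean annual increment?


MAI = 266 / 76 = 3.50 m^3/ha/yr

3.50 m^3/ha/yr


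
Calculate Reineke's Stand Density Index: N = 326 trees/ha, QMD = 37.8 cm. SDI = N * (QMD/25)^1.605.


QMD/25 = 37.8/25 = 1.512
(1.512)^1.605 = exp(1.605 * ln(1.512)) = exp(1.605 * 0.413433) = exp(0.663560) = 1.94169
SDI = 326 * 1.94169 = 632.991 ≈ 633

633


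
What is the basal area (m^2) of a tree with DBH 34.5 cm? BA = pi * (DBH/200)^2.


D/200 = 34.5/200 = 0.1725 m
(D/200)^2 = 0.1725^2 = 0.02975625
BA = 3.141593 * 0.02975625 = 0.0934820 ≈ 0.0935 m^2

0.0935 m^2


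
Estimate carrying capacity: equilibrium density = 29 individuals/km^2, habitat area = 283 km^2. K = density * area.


K = 29 * 283 = 8207 individuals

8207 individuals


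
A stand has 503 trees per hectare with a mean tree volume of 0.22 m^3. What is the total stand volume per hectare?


V_stand = 503 * 0.22 = 110.66 ≈ 110.7 m^3/ha

110.7 m^3/ha


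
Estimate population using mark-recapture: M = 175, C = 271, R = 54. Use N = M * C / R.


N = M * C / R = 175 * 271 / 54 = 47425 / 54 = 878.24 ≈ 878

878 individuals


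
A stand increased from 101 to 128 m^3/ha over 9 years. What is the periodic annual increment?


PAI = (V2 - V1) / period = (128 - 101) / 9 = 27 / 9 = 3.00 m^3/ha/yr

3.00 m^3/ha/yr


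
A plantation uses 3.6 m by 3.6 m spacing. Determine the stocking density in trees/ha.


N = 10000 / 3.6^2 = 10000 / 12.96 = 771.605 ≈ 772 trees/ha

772 trees/ha


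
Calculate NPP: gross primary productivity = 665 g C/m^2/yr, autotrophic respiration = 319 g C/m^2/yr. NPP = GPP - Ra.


NPP = GPP - Ra = 665 - 319 = 346 g C/m^2/yr

346 g C/m^2/yr


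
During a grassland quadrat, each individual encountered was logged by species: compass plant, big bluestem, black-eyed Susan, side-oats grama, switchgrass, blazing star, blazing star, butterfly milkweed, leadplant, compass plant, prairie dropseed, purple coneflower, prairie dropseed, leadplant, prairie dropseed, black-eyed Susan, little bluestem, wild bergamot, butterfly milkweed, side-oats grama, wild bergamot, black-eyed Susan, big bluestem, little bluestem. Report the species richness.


Total individuals logged = 24
Distinct species (count of individuals): compass plant (2), big bluestem (2), black-eyed Susan (3), side-oats grama (2), switchgrass (1), blazing star (2), butterfly milkweed (2), leadplant (2), prairie dropseed (3), purple coneflower (1), little bluestem (2), wild bergamot (2)
Species richness = number of distinct species = 12

12


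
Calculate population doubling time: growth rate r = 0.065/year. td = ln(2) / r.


td = ln(2) / 0.065 = 0.693147 / 0.065 = 10.6638 ≈ 10.7 years

10.7 years


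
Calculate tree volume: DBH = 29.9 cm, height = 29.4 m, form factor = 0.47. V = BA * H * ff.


(D/200)^2 = (29.9/200)^2 = 0.1495^2 = 0.02235025
BA = 3.141593 * 0.02235025 = 0.0702154 m^2
V = 0.0702154 * 29.4 * 0.47 = 0.970236 ≈ 0.970 m^3

0.970 m^3


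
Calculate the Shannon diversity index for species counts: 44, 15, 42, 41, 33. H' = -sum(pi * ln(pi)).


Total N = 44 + 15 + 42 + 41 + 33 = 175
Per-species terms:
  p = 44/175 = 0.251429; ln(p) = -1.380595; p*ln(p) = 0.251429 * (-1.380595) = -0.347122
  p = 15/175 = 0.085714; ln(p) = -2.456739; p*ln(p) = 0.085714 * (-2.456739) = -0.210577
  p = 42/175 = 0.240000; ln(p) = -1.427116; p*ln(p) = 0.240000 * (-1.427116) = -0.342508
  p = 41/175 = 0.234286; ln(p) = -1.451213; p*ln(p) = 0.234286 * (-1.451213) = -0.339999
  p = 33/175 = 0.188571; ln(p) = -1.668281; p*ln(p) = 0.188571 * (-1.668281) = -0.314589
sum(p*ln(p)) = (-0.347122) + (-0.210577) + (-0.342508) + (-0.339999) + (-0.314589) = -1.554795
H' = -(-1.554795) = 1.554795 ≈ 1.5548

1.5548


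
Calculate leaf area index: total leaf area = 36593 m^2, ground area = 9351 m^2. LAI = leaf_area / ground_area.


LAI = 36593 / 9351 = 3.9133 ≈ 3.91

3.91


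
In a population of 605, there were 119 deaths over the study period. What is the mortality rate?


Mortality rate = 119 / 605 = 0.196694 ≈ 0.1967

0.1967


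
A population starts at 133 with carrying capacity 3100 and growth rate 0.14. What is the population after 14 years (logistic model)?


(K - N0)/N0 = (3100 - 133)/133 = 2967/133 = 22.3083
r*t = 0.14 * 14 = 1.96; exp(-1.96) = 0.140858
22.3083 * 0.140858 = 3.14230
1 + 3.14230 = 4.14230
N = 3100 / 4.14230 = 748.377 ≈ 748

748


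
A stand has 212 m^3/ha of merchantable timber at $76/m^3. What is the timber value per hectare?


Value = 212 * 76 = $16112/ha

$16112/ha


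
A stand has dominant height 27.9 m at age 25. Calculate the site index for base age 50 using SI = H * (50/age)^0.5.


50/25 = 2.00000
(2.00000)^0.5 = 1.41421
SI = 27.9 * 1.41421 = 39.4565 ≈ 39.5 m

39.5 m


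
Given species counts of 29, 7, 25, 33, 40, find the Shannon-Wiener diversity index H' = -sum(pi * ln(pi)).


Total N = 29 + 7 + 25 + 33 + 40 = 134
Per-species terms:
  p = 29/134 = 0.216418; ln(p) = -1.530544; p*ln(p) = 0.216418 * (-1.530544) = -0.331237
  p = 7/134 = 0.052239; ln(p) = -2.951926; p*ln(p) = 0.052239 * (-2.951926) = -0.154206
  p = 25/134 = 0.186567; ln(p) = -1.678965; p*ln(p) = 0.186567 * (-1.678965) = -0.313239
  p = 33/134 = 0.246269; ln(p) = -1.401331; p*ln(p) = 0.246269 * (-1.401331) = -0.345104
  p = 40/134 = 0.298507; ln(p) = -1.208962; p*ln(p) = 0.298507 * (-1.208962) = -0.360884
sum(p*ln(p)) = (-0.331237) + (-0.154206) + (-0.313239) + (-0.345104) + (-0.360884) = -1.504670
H' = -(-1.504670) = 1.504670 ≈ 1.5047

1.5047


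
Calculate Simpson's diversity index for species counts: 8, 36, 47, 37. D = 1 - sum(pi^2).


Total N = 8 + 36 + 47 + 37 = 128
Per-species terms:
  p = 8/128 = 0.062500; p^2 = 0.062500^2 = 0.003906
  p = 36/128 = 0.281250; p^2 = 0.281250^2 = 0.079102
  p = 47/128 = 0.367188; p^2 = 0.367188^2 = 0.134827
  p = 37/128 = 0.289063; p^2 = 0.289063^2 = 0.083557
sum(p^2) = 0.003906 + 0.079102 + 0.134827 + 0.083557 = 0.301392
D = 1 - 0.301392 = 0.698608 ≈ 0.6986

0.6986


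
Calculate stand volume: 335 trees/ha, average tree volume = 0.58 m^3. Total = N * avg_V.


V_stand = 335 * 0.58 = 194.3 m^3/ha

194.3 m^3/ha


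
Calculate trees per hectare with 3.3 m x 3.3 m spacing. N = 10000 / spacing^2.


N = 10000 / 3.3^2 = 10000 / 10.89 = 918.274 ≈ 918 trees/ha

918 trees/ha


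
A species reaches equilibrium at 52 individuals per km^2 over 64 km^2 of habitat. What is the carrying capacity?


K = 52 * 64 = 3328 individuals

3328 individuals


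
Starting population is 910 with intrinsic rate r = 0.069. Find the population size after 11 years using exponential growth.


r*t = 0.069 * 11 = 0.759
exp(0.759) = 2.13614
N = 910 * 2.13614 = 1943.89 ≈ 1944

1944


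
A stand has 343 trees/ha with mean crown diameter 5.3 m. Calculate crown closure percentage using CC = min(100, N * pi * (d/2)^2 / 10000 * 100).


(d/2)^2 = (5.3/2)^2 = 2.65^2 = 7.0225
Crown area = 3.141593 * 7.0225 = 22.0618 m^2
N * area / 10000 * 100 = 343 * 22.0618 / 10000 * 100 = 75.6720
CC = min(100, 75.6720) = 75.6720 ≈ 75.7%

75.7%


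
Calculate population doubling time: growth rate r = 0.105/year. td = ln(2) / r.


td = ln(2) / 0.105 = 0.693147 / 0.105 = 6.60140 ≈ 6.6 years

6.6 years


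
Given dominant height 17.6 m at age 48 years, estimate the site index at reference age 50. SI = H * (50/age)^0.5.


50/48 = 1.04167
(1.04167)^0.5 = 1.02062
SI = 17.6 * 1.02062 = 17.9629 ≈ 18.0 m

18.0 m


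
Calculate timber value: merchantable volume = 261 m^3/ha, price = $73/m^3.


Value = 261 * 73 = $19053/ha

$19053/ha


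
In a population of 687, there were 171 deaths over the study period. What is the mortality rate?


Mortality rate = 171 / 687 = 0.248908 ≈ 0.2489

0.2489


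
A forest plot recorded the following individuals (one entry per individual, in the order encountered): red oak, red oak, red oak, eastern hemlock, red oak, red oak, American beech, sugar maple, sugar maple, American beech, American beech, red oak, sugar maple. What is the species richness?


Total individuals logged = 13
Distinct species (count of individuals): red oak (6), eastern hemlock (1), American beech (3), sugar maple (3)
Species richness = number of distinct species = 4

4


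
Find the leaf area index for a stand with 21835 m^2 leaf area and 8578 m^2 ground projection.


LAI = 21835 / 8578 = 2.5455 ≈ 2.55

2.55


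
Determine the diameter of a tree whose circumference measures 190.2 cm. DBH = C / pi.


DBH = C / pi = 190.2 / 3.141593 = 60.5425 ≈ 60.54 cm

60.54 cm


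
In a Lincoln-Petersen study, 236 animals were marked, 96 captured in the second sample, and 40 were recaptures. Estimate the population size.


N = M * C / R = 236 * 96 / 40 = 22656 / 40 = 566.40 ≈ 566

566 individuals


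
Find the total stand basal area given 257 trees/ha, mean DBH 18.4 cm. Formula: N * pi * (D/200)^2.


(D/200)^2 = (18.4/200)^2 = 0.092^2 = 0.008464
Individual BA = 3.141593 * 0.008464 = 0.0265904 m^2
Stand BA = 257 * 0.0265904 = 6.83373 ≈ 6.83 m^2/ha

6.83 m^2/ha


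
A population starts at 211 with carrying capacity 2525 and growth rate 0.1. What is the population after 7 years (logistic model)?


(K - N0)/N0 = (2525 - 211)/211 = 2314/211 = 10.9668
r*t = 0.1 * 7 = 0.7; exp(-0.7) = 0.496585
10.9668 * 0.496585 = 5.44595
1 + 5.44595 = 6.44595
N = 2525 / 6.44595 = 391.719 ≈ 392

392


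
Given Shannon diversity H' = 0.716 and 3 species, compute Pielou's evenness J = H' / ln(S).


ln(3) = 1.09861
J = H' / ln(S) = 0.716 / 1.09861 = 0.651733 ≈ 0.6517

0.6517


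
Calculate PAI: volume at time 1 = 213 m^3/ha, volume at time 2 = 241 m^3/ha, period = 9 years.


PAI = (V2 - V1) / period = (241 - 213) / 9 = 28 / 9 = 3.1111 ≈ 3.11 m^3/ha/yr

3.11 m^3/ha/yr


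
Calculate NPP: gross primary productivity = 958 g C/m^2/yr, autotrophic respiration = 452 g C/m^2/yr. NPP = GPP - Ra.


NPP = GPP - Ra = 958 - 452 = 506 g C/m^2/yr

506 g C/m^2/yr


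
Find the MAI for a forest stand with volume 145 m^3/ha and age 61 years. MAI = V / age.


MAI = 145 / 61 = 2.3770 ≈ 2.38 m^3/ha/yr

2.38 m^3/ha/yr


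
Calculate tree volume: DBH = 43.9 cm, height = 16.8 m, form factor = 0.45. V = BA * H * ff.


(D/200)^2 = (43.9/200)^2 = 0.2195^2 = 0.04818025
BA = 3.141593 * 0.04818025 = 0.151363 m^2
V = 0.151363 * 16.8 * 0.45 = 1.14430 ≈ 1.144 m^3

1.144 m^3


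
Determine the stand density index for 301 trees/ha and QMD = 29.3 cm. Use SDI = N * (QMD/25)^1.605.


QMD/25 = 29.3/25 = 1.172
(1.172)^1.605 = exp(1.605 * ln(1.172)) = exp(1.605 * 0.158712) = exp(0.254733) = 1.29012
SDI = 301 * 1.29012 = 388.326 ≈ 388

388


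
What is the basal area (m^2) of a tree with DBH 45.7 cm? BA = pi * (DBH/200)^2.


D/200 = 45.7/200 = 0.2285 m
(D/200)^2 = 0.2285^2 = 0.05221225
BA = 3.141593 * 0.05221225 = 0.164030 ≈ 0.1640 m^2

0.1640 m^2


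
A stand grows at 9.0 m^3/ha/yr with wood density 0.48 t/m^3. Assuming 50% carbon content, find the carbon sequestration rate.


C = 9.0 * 0.48 * 0.5 = 2.16 t C/ha/yr

2.16 t C/ha/yr


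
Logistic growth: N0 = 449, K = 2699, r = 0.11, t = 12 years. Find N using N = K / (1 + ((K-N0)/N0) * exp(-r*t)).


(K - N0)/N0 = (2699 - 449)/449 = 2250/449 = 5.01114
r*t = 0.11 * 12 = 1.32; exp(-1.32) = 0.267135
5.01114 * 0.267135 = 1.33865
1 + 1.33865 = 2.33865
N = 2699 / 2.33865 = 1154.08 ≈ 1154

1154


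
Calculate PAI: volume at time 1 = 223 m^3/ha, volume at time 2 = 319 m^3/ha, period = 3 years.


PAI = (V2 - V1) / period = (319 - 223) / 3 = 96 / 3 = 32.00 m^3/ha/yr

32.00 m^3/ha/yr


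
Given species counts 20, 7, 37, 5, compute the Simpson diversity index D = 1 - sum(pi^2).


Total N = 20 + 7 + 37 + 5 = 69
Per-species terms:
  p = 20/69 = 0.289855; p^2 = 0.289855^2 = 0.084016
  p = 7/69 = 0.101449; p^2 = 0.101449^2 = 0.010292
  p = 37/69 = 0.536232; p^2 = 0.536232^2 = 0.287545
  p = 5/69 = 0.072464; p^2 = 0.072464^2 = 0.005251
sum(p^2) = 0.084016 + 0.010292 + 0.287545 + 0.005251 = 0.387104
D = 1 - 0.387104 = 0.612896 ≈ 0.6129

0.6129


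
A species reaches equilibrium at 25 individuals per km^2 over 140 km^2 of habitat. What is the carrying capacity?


K = 25 * 140 = 3500 individuals

3500 individuals


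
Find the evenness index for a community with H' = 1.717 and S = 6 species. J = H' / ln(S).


ln(6) = 1.79176
J = H' / ln(S) = 1.717 / 1.79176 = 0.958276 ≈ 0.9583

0.9583


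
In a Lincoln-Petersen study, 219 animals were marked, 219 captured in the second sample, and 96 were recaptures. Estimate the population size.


N = M * C / R = 219 * 219 / 96 = 47961 / 96 = 499.59 ≈ 500

500 individuals


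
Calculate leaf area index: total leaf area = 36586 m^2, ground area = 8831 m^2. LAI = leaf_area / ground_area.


LAI = 36586 / 8831 = 4.1429 ≈ 4.14

4.14


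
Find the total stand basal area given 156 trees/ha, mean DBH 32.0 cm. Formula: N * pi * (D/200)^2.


(D/200)^2 = (32.0/200)^2 = 0.16^2 = 0.0256
Individual BA = 3.141593 * 0.0256 = 0.0804248 m^2
Stand BA = 156 * 0.0804248 = 12.5463 ≈ 12.55 m^2/ha

12.55 m^2/ha


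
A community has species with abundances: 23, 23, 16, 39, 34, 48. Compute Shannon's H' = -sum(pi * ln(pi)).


Total N = 23 + 23 + 16 + 39 + 34 + 48 = 183
Per-species terms:
  p = 23/183 = 0.125683; ln(p) = -2.073992; p*ln(p) = 0.125683 * (-2.073992) = -0.260666
  p = 23/183 = 0.125683; ln(p) = -2.073992; p*ln(p) = 0.125683 * (-2.073992) = -0.260666
  p = 16/183 = 0.087432; ln(p) = -2.436894; p*ln(p) = 0.087432 * (-2.436894) = -0.213063
  p = 39/183 = 0.213115; ln(p) = -1.545923; p*ln(p) = 0.213115 * (-1.545923) = -0.329459
  p = 34/183 = 0.185792; ln(p) = -1.683128; p*ln(p) = 0.185792 * (-1.683128) = -0.312712
  p = 48/183 = 0.262295; ln(p) = -1.338285; p*ln(p) = 0.262295 * (-1.338285) = -0.351025
sum(p*ln(p)) = (-0.260666) + (-0.260666) + (-0.213063) + (-0.329459) + (-0.312712) + (-0.351025) = -1.727591
H' = -(-1.727591) = 1.727591 ≈ 1.7276

1.7276
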